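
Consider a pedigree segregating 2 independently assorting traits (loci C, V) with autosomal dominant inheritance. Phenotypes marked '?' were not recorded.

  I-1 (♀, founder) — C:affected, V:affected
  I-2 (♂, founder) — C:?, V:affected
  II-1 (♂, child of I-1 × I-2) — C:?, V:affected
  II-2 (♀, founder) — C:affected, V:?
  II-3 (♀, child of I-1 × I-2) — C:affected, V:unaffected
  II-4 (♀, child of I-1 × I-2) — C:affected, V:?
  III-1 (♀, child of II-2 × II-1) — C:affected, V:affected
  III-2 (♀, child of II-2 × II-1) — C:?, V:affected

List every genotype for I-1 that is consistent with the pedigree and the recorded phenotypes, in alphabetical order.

C/I-1 aff ·: Cc|CC
C/I-2 ? ·: cc|Cc|CC
C/II-1 ? I-1×I-2: cc|Cc|CC
C/II-2 aff ·: Cc|CC
C/II-3 aff I-1×I-2: Cc|CC
C/II-4 aff I-1×I-2: Cc|CC
C/III-1 aff II-2×II-1: Cc|CC
C/III-2 ? II-2×II-1: cc|Cc|CC
⇒ C over [I-1,I-2,II-1,II-2,II-3,II-4,III-1,III-2]: 220 consistent
V/I-1 aff ·: Vv
V/I-2 aff ·: Vv
V/II-1 aff I-1×I-2: Vv|VV
V/II-2 ? ·: vv|Vv|VV
V/II-3 un I-1×I-2: vv
V/II-4 ? I-1×I-2: vv|Vv|VV
V/III-1 aff II-2×II-1: Vv|VV
V/III-2 aff II-2×II-1: Vv|VV
⇒ V over [I-1,I-2,II-1,II-2,II-3,II-4,III-1,III-2]: 45 consistent

I-1 ∈ {CC Vv, Cc Vv}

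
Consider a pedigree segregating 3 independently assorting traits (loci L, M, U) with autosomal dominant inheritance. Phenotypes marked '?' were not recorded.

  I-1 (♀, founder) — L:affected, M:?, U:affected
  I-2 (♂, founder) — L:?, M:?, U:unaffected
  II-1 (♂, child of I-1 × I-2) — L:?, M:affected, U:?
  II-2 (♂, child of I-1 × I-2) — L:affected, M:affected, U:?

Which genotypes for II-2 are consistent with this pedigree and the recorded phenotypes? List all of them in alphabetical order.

L/I-1 aff ·: Ll|LL
L/I-2 ? ·: ll|Ll|LL
L/II-1 ? I-1×I-2: ll|Ll|LL
L/II-2 aff I-1×I-2: Ll|LL
⇒ L over [I-1,I-2,II-1,II-2]: 18 consistent
M/I-1 ? ·: mm|Mm|MM
M/I-2 ? ·: mm|Mm|MM
M/II-1 aff I-1×I-2: Mm|MM
M/II-2 aff I-1×I-2: Mm|MM
⇒ M over [I-1,I-2,II-1,II-2]: 17 consistent
U/I-1 aff ·: Uu|UU
U/I-2 un ·: uu
U/II-1 ? I-1×I-2: uu|Uu
U/II-2 ? I-1×I-2: uu|Uu
⇒ U over [I-1,I-2,II-1,II-2]: 5 consistent

II-2 ∈ {LL MM Uu, LL MM uu, LL Mm Uu, LL Mm uu, Ll MM Uu, Ll MM uu, Ll Mm Uu, Ll Mm uu}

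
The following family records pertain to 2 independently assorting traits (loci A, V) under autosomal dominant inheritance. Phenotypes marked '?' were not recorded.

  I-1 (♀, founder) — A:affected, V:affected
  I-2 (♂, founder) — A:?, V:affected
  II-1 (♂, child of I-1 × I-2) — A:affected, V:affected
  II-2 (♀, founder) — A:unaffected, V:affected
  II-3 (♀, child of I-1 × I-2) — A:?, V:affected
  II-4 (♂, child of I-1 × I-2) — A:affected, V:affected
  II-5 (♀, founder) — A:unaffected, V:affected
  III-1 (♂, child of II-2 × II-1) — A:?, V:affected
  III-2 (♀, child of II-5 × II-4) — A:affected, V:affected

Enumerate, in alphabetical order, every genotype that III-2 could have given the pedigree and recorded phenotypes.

A/I-1 aff ·: Aa|AA
A/I-2 ? ·: aa|Aa|AA
A/II-1 aff I-1×I-2: Aa|AA
A/II-2 un ·: aa
A/II-3 ? I-1×I-2: aa|Aa|AA
A/II-4 aff I-1×I-2: Aa|AA
A/II-5 un ·: aa
A/III-1 ? II-2×II-1: aa|Aa
A/III-2 aff II-5×II-4: Aa
⇒ A over [I-1,I-2,II-1,II-2,II-3,II-4,II-5,III-1,III-2]: 49 consistent
V/I-1 aff ·: Vv|VV
V/I-2 aff ·: Vv|VV
V/II-1 aff I-1×I-2: Vv|VV
V/II-2 aff ·: Vv|VV
V/II-3 aff I-1×I-2: Vv|VV
V/II-4 aff I-1×I-2: Vv|VV
V/II-5 aff ·: Vv|VV
V/III-1 aff II-2×II-1: Vv|VV
V/III-2 aff II-5×II-4: Vv|VV
⇒ V over [I-1,I-2,II-1,II-2,II-3,II-4,II-5,III-1,III-2]: 303 consistent

III-2 ∈ {Aa VV, Aa Vv}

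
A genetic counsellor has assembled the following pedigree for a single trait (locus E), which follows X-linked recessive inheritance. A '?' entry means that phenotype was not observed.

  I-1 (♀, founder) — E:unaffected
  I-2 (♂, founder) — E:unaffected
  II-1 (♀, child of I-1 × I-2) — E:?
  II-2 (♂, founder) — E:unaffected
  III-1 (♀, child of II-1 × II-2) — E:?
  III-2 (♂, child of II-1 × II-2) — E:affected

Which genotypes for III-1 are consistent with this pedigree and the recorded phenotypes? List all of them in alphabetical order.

III-1 ∈ {X^EX^E, X^EX^e}

E/I-1 un ·: X^EX^e
E/I-2 un ·: X^EY
E/II-1 ? I-1×I-2: X^EX^e
E/II-2 un ·: X^EY
E/III-1 ? II-1×II-2: X^EX^E|X^EX^e
E/III-2 aff II-1×II-2: X^eY
⇒ E over [I-1,I-2,II-1,II-2,III-1,III-2]: 2 consistent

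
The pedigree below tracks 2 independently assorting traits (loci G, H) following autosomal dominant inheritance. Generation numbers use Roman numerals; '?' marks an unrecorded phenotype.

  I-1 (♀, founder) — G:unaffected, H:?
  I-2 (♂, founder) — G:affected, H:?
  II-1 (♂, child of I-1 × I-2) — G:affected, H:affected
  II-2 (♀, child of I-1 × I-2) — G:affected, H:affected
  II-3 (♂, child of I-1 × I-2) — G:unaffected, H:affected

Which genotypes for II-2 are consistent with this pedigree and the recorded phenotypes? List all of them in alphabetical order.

II-2 ∈ {Gg HH, Gg Hh}

G/I-1 un ·: gg
G/I-2 aff ·: Gg
G/II-1 aff I-1×I-2: Gg
G/II-2 aff I-1×I-2: Gg
G/II-3 un I-1×I-2: gg
⇒ G over [I-1,I-2,II-1,II-2,II-3]: 1 consistent
H/I-1 ? ·: hh|Hh|HH
H/I-2 ? ·: hh|Hh|HH
H/II-1 aff I-1×I-2: Hh|HH
H/II-2 aff I-1×I-2: Hh|HH
H/II-3 aff I-1×I-2: Hh|HH
⇒ H over [I-1,I-2,II-1,II-2,II-3]: 29 consistent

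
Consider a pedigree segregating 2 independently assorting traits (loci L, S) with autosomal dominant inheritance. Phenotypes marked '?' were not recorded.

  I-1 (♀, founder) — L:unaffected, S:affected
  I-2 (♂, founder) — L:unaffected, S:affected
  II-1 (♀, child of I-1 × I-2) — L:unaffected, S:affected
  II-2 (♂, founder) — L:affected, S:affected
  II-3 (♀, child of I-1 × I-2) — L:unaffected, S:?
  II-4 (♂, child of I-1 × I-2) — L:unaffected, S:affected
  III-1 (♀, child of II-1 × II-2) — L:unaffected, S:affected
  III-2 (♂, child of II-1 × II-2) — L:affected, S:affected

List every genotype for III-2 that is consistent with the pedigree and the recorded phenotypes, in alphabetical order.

III-2 ∈ {Ll SS, Ll Ss}

L/I-1 un ·: ll
L/I-2 un ·: ll
L/II-1 un I-1×I-2: ll
L/II-2 aff ·: Ll
L/II-3 un I-1×I-2: ll
L/II-4 un I-1×I-2: ll
L/III-1 un II-1×II-2: ll
L/III-2 aff II-1×II-2: Ll
⇒ L over [I-1,I-2,II-1,II-2,II-3,II-4,III-1,III-2]: 1 consistent
S/I-1 aff ·: Ss|SS
S/I-2 aff ·: Ss|SS
S/II-1 aff I-1×I-2: Ss|SS
S/II-2 aff ·: Ss|SS
S/II-3 ? I-1×I-2: ss|Ss|SS
S/II-4 aff I-1×I-2: Ss|SS
S/III-1 aff II-1×II-2: Ss|SS
S/III-2 aff II-1×II-2: Ss|SS
⇒ S over [I-1,I-2,II-1,II-2,II-3,II-4,III-1,III-2]: 187 consistent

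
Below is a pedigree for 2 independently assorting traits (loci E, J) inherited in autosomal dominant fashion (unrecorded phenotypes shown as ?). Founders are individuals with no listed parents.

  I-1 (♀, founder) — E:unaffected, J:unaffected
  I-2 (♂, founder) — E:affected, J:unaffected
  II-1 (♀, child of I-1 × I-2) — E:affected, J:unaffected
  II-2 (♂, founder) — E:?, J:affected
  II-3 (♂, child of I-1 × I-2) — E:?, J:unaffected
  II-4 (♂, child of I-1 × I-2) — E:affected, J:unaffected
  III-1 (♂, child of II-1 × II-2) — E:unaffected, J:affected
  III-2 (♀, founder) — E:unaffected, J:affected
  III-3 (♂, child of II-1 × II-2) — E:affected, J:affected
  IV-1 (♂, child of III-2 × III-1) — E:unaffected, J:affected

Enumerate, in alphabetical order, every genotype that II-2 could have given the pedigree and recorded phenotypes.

E/I-1 un ·: ee
E/I-2 aff ·: Ee|EE
E/II-1 aff I-1×I-2: Ee
E/II-2 ? ·: ee|Ee
E/II-3 ? I-1×I-2: ee|Ee
E/II-4 aff I-1×I-2: Ee
E/III-1 un II-1×II-2: ee
E/III-2 un ·: ee
E/III-3 aff II-1×II-2: Ee|EE
E/IV-1 un III-2×III-1: ee
⇒ E over [I-1,I-2,II-1,II-2,II-3,II-4,III-1,III-2,III-3,IV-1]: 9 consistent
J/I-1 un ·: jj
J/I-2 un ·: jj
J/II-1 un I-1×I-2: jj
J/II-2 aff ·: Jj|JJ
J/II-3 un I-1×I-2: jj
J/II-4 un I-1×I-2: jj
J/III-1 aff II-1×II-2: Jj
J/III-2 aff ·: Jj|JJ
J/III-3 aff II-1×II-2: Jj
J/IV-1 aff III-2×III-1: Jj|JJ
⇒ J over [I-1,I-2,II-1,II-2,II-3,II-4,III-1,III-2,III-3,IV-1]: 8 consistent

II-2 ∈ {Ee JJ, Ee Jj, ee JJ, ee Jj}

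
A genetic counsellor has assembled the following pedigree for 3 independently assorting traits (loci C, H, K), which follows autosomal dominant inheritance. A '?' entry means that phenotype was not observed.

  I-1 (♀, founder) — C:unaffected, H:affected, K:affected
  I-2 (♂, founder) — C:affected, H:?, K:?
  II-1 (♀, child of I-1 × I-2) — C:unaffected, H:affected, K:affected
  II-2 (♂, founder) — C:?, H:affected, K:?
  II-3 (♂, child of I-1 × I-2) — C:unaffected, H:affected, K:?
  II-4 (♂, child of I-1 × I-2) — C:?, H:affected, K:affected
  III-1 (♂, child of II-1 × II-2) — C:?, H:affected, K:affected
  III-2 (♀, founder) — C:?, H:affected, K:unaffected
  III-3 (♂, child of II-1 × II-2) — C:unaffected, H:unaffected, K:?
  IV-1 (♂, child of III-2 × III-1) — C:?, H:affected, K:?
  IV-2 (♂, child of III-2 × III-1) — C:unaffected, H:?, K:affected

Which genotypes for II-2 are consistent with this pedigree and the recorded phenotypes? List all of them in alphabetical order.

C/I-1 un ·: cc
C/I-2 aff ·: Cc
C/II-1 un I-1×I-2: cc
C/II-2 ? ·: cc|Cc
C/II-3 un I-1×I-2: cc
C/II-4 ? I-1×I-2: cc|Cc
C/III-1 ? II-1×II-2: cc|Cc
C/III-2 ? ·: cc|Cc
C/III-3 un II-1×II-2: cc
C/IV-1 ? III-2×III-1: cc|Cc|CC
C/IV-2 un III-2×III-1: cc
⇒ C over [I-1,I-2,II-1,II-2,II-3,II-4,III-1,III-2,III-3,IV-1,IV-2]: 22 consistent
H/I-1 aff ·: Hh|HH
H/I-2 ? ·: hh|Hh|HH
H/II-1 aff I-1×I-2: Hh
H/II-2 aff ·: Hh
H/II-3 aff I-1×I-2: Hh|HH
H/II-4 aff I-1×I-2: Hh|HH
H/III-1 aff II-1×II-2: Hh|HH
H/III-2 aff ·: Hh|HH
H/III-3 un II-1×II-2: hh
H/IV-1 aff III-2×III-1: Hh|HH
H/IV-2 ? III-2×III-1: hh|Hh|HH
⇒ H over [I-1,I-2,II-1,II-2,II-3,II-4,III-1,III-2,III-3,IV-1,IV-2]: 210 consistent
K/I-1 aff ·: Kk|KK
K/I-2 ? ·: kk|Kk|KK
K/II-1 aff I-1×I-2: Kk|KK
K/II-2 ? ·: kk|Kk|KK
K/II-3 ? I-1×I-2: kk|Kk|KK
K/II-4 aff I-1×I-2: Kk|KK
K/III-1 aff II-1×II-2: Kk|KK
K/III-2 un ·: kk
K/III-3 ? II-1×II-2: kk|Kk|KK
K/IV-1 ? III-2×III-1: kk|Kk
K/IV-2 aff III-2×III-1: Kk
⇒ K over [I-1,I-2,II-1,II-2,II-3,II-4,III-1,III-2,III-3,IV-1,IV-2]: 458 consistent

II-2 ∈ {Cc Hh KK, Cc Hh Kk, Cc Hh kk, cc Hh KK, cc Hh Kk, cc Hh kk}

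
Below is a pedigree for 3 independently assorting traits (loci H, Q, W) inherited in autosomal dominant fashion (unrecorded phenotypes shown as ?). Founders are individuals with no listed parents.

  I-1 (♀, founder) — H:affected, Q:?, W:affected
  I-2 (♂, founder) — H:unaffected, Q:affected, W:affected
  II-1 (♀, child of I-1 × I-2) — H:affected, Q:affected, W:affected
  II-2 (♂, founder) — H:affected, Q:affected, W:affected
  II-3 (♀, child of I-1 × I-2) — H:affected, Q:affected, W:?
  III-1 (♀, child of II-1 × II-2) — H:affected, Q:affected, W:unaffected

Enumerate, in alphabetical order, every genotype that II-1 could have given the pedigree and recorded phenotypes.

H/I-1 aff ·: Hh|HH
H/I-2 un ·: hh
H/II-1 aff I-1×I-2: Hh
H/II-2 aff ·: Hh|HH
H/II-3 aff I-1×I-2: Hh
H/III-1 aff II-1×II-2: Hh|HH
⇒ H over [I-1,I-2,II-1,II-2,II-3,III-1]: 8 consistent
Q/I-1 ? ·: qq|Qq|QQ
Q/I-2 aff ·: Qq|QQ
Q/II-1 aff I-1×I-2: Qq|QQ
Q/II-2 aff ·: Qq|QQ
Q/II-3 aff I-1×I-2: Qq|QQ
Q/III-1 aff II-1×II-2: Qq|QQ
⇒ Q over [I-1,I-2,II-1,II-2,II-3,III-1]: 53 consistent
W/I-1 aff ·: Ww|WW
W/I-2 aff ·: Ww|WW
W/II-1 aff I-1×I-2: Ww
W/II-2 aff ·: Ww
W/II-3 ? I-1×I-2: ww|Ww|WW
W/III-1 un II-1×II-2: ww
⇒ W over [I-1,I-2,II-1,II-2,II-3,III-1]: 7 consistent

II-1 ∈ {Hh QQ Ww, Hh Qq Ww}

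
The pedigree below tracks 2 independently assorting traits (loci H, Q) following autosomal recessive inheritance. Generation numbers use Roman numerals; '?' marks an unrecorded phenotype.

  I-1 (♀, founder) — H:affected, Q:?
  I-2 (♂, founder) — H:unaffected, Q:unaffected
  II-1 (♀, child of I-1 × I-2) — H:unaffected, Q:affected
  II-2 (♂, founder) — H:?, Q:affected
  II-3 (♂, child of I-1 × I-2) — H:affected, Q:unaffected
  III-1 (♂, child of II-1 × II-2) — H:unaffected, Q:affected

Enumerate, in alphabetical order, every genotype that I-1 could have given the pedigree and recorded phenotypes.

H/I-1 aff ·: hh
H/I-2 un ·: Hh
H/II-1 un I-1×I-2: Hh
H/II-2 ? ·: HH|Hh|hh
H/II-3 aff I-1×I-2: hh
H/III-1 un II-1×II-2: HH|Hh
⇒ H over [I-1,I-2,II-1,II-2,II-3,III-1]: 5 consistent
Q/I-1 ? ·: Qq|qq
Q/I-2 un ·: Qq
Q/II-1 aff I-1×I-2: qq
Q/II-2 aff ·: qq
Q/II-3 un I-1×I-2: QQ|Qq
Q/III-1 aff II-1×II-2: qq
⇒ Q over [I-1,I-2,II-1,II-2,II-3,III-1]: 3 consistent

I-1 ∈ {hh Qq, hh qq}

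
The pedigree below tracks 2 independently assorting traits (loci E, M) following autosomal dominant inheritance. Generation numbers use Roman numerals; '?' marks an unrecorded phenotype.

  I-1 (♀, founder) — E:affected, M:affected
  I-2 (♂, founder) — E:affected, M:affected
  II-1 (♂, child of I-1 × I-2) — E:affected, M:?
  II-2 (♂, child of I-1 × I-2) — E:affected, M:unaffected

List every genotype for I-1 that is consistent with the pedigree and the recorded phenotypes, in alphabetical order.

I-1 ∈ {EE Mm, Ee Mm}

E/I-1 aff ·: Ee|EE
E/I-2 aff ·: Ee|EE
E/II-1 aff I-1×I-2: Ee|EE
E/II-2 aff I-1×I-2: Ee|EE
⇒ E over [I-1,I-2,II-1,II-2]: 13 consistent
M/I-1 aff ·: Mm
M/I-2 aff ·: Mm
M/II-1 ? I-1×I-2: mm|Mm|MM
M/II-2 un I-1×I-2: mm
⇒ M over [I-1,I-2,II-1,II-2]: 3 consistent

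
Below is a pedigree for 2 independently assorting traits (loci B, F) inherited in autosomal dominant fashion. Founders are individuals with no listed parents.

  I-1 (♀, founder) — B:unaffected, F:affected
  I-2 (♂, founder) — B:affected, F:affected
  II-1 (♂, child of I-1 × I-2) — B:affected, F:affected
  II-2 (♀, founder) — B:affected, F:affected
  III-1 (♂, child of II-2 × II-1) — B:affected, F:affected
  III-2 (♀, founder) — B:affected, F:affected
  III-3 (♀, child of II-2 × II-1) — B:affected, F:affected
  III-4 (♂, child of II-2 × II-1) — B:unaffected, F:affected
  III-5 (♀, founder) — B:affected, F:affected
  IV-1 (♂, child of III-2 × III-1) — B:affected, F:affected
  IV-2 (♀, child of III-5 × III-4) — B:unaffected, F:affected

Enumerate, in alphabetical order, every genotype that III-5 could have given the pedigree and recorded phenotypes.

B/I-1 un ·: bb
B/I-2 aff ·: Bb|BB
B/II-1 aff I-1×I-2: Bb
B/II-2 aff ·: Bb
B/III-1 aff II-2×II-1: Bb|BB
B/III-2 aff ·: Bb|BB
B/III-3 aff II-2×II-1: Bb|BB
B/III-4 un II-2×II-1: bb
B/III-5 aff ·: Bb
B/IV-1 aff III-2×III-1: Bb|BB
B/IV-2 un III-5×III-4: bb
⇒ B over [I-1,I-2,II-1,II-2,III-1,III-2,III-3,III-4,III-5,IV-1,IV-2]: 28 consistent
F/I-1 aff ·: Ff|FF
F/I-2 aff ·: Ff|FF
F/II-1 aff I-1×I-2: Ff|FF
F/II-2 aff ·: Ff|FF
F/III-1 aff II-2×II-1: Ff|FF
F/III-2 aff ·: Ff|FF
F/III-3 aff II-2×II-1: Ff|FF
F/III-4 aff II-2×II-1: Ff|FF
F/III-5 aff ·: Ff|FF
F/IV-1 aff III-2×III-1: Ff|FF
F/IV-2 aff III-5×III-4: Ff|FF
⇒ F over [I-1,I-2,II-1,II-2,III-1,III-2,III-3,III-4,III-5,IV-1,IV-2]: 1016 consistent

III-5 ∈ {Bb FF, Bb Ff}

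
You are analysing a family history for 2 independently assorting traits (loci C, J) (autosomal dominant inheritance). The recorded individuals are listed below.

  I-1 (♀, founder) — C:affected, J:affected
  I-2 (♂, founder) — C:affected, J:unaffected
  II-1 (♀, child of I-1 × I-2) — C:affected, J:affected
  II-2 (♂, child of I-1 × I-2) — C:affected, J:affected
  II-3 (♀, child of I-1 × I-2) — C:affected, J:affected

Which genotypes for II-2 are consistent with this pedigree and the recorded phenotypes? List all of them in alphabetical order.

C/I-1 aff ·: Cc|CC
C/I-2 aff ·: Cc|CC
C/II-1 aff I-1×I-2: Cc|CC
C/II-2 aff I-1×I-2: Cc|CC
C/II-3 aff I-1×I-2: Cc|CC
⇒ C over [I-1,I-2,II-1,II-2,II-3]: 25 consistent
J/I-1 aff ·: Jj|JJ
J/I-2 un ·: jj
J/II-1 aff I-1×I-2: Jj
J/II-2 aff I-1×I-2: Jj
J/II-3 aff I-1×I-2: Jj
⇒ J over [I-1,I-2,II-1,II-2,II-3]: 2 consistent

II-2 ∈ {CC Jj, Cc Jj}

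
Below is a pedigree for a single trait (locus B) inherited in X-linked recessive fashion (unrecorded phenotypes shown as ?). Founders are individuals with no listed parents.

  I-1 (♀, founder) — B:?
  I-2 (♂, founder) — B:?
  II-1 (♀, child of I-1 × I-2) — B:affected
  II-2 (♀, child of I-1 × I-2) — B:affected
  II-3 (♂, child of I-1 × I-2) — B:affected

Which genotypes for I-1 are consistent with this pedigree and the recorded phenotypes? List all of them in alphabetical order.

B/I-1 ? ·: X^BX^b|X^bX^b
B/I-2 ? ·: X^bY
B/II-1 aff I-1×I-2: X^bX^b
B/II-2 aff I-1×I-2: X^bX^b
B/II-3 aff I-1×I-2: X^bY
⇒ B over [I-1,I-2,II-1,II-2,II-3]: 2 consistent

I-1 ∈ {X^BX^b, X^bX^b}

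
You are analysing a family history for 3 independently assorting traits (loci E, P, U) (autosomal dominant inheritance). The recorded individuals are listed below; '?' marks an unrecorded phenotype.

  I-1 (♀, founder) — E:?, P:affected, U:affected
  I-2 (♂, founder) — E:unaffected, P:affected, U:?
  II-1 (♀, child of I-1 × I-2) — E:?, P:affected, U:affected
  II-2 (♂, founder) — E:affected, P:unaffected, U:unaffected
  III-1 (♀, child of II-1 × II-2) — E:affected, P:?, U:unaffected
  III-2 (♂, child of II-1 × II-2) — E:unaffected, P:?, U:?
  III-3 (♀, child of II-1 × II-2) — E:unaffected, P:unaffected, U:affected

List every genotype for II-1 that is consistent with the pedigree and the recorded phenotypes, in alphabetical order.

E/I-1 ? ·: ee|Ee|EE
E/I-2 un ·: ee
E/II-1 ? I-1×I-2: ee|Ee
E/II-2 aff ·: Ee
E/III-1 aff II-1×II-2: Ee|EE
E/III-2 un II-1×II-2: ee
E/III-3 un II-1×II-2: ee
⇒ E over [I-1,I-2,II-1,II-2,III-1,III-2,III-3]: 6 consistent
P/I-1 aff ·: Pp|PP
P/I-2 aff ·: Pp|PP
P/II-1 aff I-1×I-2: Pp
P/II-2 un ·: pp
P/III-1 ? II-1×II-2: pp|Pp
P/III-2 ? II-1×II-2: pp|Pp
P/III-3 un II-1×II-2: pp
⇒ P over [I-1,I-2,II-1,II-2,III-1,III-2,III-3]: 12 consistent
U/I-1 aff ·: Uu|UU
U/I-2 ? ·: uu|Uu|UU
U/II-1 aff I-1×I-2: Uu
U/II-2 un ·: uu
U/III-1 un II-1×II-2: uu
U/III-2 ? II-1×II-2: uu|Uu
U/III-3 aff II-1×II-2: Uu
⇒ U over [I-1,I-2,II-1,II-2,III-1,III-2,III-3]: 10 consistent

II-1 ∈ {Ee Pp Uu, ee Pp Uu}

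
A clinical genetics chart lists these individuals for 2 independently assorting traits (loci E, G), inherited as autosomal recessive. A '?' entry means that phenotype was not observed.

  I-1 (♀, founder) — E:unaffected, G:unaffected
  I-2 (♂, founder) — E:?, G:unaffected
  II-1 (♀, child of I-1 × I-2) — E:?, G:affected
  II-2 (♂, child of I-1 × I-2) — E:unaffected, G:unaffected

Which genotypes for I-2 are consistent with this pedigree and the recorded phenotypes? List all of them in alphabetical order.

I-2 ∈ {EE Gg, Ee Gg, ee Gg}

E/I-1 un ·: EE|Ee
E/I-2 ? ·: EE|Ee|ee
E/II-1 ? I-1×I-2: EE|Ee|ee
E/II-2 un I-1×I-2: EE|Ee
⇒ E over [I-1,I-2,II-1,II-2]: 18 consistent
G/I-1 un ·: Gg
G/I-2 un ·: Gg
G/II-1 aff I-1×I-2: gg
G/II-2 un I-1×I-2: GG|Gg
⇒ G over [I-1,I-2,II-1,II-2]: 2 consistent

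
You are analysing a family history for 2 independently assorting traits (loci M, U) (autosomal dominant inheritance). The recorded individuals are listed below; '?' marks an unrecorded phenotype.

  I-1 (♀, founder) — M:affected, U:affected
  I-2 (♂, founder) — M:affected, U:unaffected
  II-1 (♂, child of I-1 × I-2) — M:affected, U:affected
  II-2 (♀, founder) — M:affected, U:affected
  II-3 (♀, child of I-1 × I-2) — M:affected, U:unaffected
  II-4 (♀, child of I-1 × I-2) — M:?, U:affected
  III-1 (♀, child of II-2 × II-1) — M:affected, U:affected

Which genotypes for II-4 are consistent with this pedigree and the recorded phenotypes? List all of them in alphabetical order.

II-4 ∈ {MM Uu, Mm Uu, mm Uu}

M/I-1 aff ·: Mm|MM
M/I-2 aff ·: Mm|MM
M/II-1 aff I-1×I-2: Mm|MM
M/II-2 aff ·: Mm|MM
M/II-3 aff I-1×I-2: Mm|MM
M/II-4 ? I-1×I-2: mm|Mm|MM
M/III-1 aff II-2×II-1: Mm|MM
⇒ M over [I-1,I-2,II-1,II-2,II-3,II-4,III-1]: 101 consistent
U/I-1 aff ·: Uu
U/I-2 un ·: uu
U/II-1 aff I-1×I-2: Uu
U/II-2 aff ·: Uu|UU
U/II-3 un I-1×I-2: uu
U/II-4 aff I-1×I-2: Uu
U/III-1 aff II-2×II-1: Uu|UU
⇒ U over [I-1,I-2,II-1,II-2,II-3,II-4,III-1]: 4 consistent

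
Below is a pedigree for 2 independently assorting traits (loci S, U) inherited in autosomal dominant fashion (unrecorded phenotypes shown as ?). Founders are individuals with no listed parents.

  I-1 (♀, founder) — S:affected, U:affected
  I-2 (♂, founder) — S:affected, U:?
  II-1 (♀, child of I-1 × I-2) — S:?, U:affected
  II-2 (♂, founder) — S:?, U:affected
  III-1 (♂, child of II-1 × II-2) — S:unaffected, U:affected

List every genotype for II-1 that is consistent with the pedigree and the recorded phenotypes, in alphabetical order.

S/I-1 aff ·: Ss|SS
S/I-2 aff ·: Ss|SS
S/II-1 ? I-1×I-2: ss|Ss
S/II-2 ? ·: ss|Ss
S/III-1 un II-1×II-2: ss
⇒ S over [I-1,I-2,II-1,II-2,III-1]: 8 consistent
U/I-1 aff ·: Uu|UU
U/I-2 ? ·: uu|Uu|UU
U/II-1 aff I-1×I-2: Uu|UU
U/II-2 aff ·: Uu|UU
U/III-1 aff II-1×II-2: Uu|UU
⇒ U over [I-1,I-2,II-1,II-2,III-1]: 32 consistent

II-1 ∈ {Ss UU, Ss Uu, ss UU, ss Uu}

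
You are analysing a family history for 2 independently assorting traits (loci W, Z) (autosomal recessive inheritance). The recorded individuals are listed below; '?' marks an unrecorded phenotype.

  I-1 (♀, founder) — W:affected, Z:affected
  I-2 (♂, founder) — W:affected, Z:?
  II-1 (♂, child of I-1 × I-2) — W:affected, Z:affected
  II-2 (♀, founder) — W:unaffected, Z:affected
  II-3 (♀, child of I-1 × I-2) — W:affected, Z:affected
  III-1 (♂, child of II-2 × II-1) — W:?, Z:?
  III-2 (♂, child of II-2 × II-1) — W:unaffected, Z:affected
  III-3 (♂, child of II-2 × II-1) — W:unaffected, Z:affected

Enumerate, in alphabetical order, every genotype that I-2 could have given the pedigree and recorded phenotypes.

W/I-1 aff ·: ww
W/I-2 aff ·: ww
W/II-1 aff I-1×I-2: ww
W/II-2 un ·: WW|Ww
W/II-3 aff I-1×I-2: ww
W/III-1 ? II-2×II-1: Ww|ww
W/III-2 un II-2×II-1: Ww
W/III-3 un II-2×II-1: Ww
⇒ W over [I-1,I-2,II-1,II-2,II-3,III-1,III-2,III-3]: 3 consistent
Z/I-1 aff ·: zz
Z/I-2 ? ·: Zz|zz
Z/II-1 aff I-1×I-2: zz
Z/II-2 aff ·: zz
Z/II-3 aff I-1×I-2: zz
Z/III-1 ? II-2×II-1: zz
Z/III-2 aff II-2×II-1: zz
Z/III-3 aff II-2×II-1: zz
⇒ Z over [I-1,I-2,II-1,II-2,II-3,III-1,III-2,III-3]: 2 consistent

I-2 ∈ {ww Zz, ww zz}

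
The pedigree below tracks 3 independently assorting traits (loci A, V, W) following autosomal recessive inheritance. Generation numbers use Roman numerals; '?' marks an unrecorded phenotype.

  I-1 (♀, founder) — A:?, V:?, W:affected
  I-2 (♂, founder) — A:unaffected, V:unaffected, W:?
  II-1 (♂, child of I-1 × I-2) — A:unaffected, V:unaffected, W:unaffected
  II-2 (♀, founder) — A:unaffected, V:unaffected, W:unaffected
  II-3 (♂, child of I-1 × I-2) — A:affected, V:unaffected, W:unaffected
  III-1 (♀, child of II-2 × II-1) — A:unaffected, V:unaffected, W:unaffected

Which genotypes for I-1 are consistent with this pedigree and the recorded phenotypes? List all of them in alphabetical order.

I-1 ∈ {Aa VV ww, Aa Vv ww, Aa vv ww, aa VV ww, aa Vv ww, aa vv ww}

A/I-1 ? ·: Aa|aa
A/I-2 un ·: Aa
A/II-1 un I-1×I-2: AA|Aa
A/II-2 un ·: AA|Aa
A/II-3 aff I-1×I-2: aa
A/III-1 un II-2×II-1: AA|Aa
⇒ A over [I-1,I-2,II-1,II-2,II-3,III-1]: 11 consistent
V/I-1 ? ·: VV|Vv|vv
V/I-2 un ·: VV|Vv
V/II-1 un I-1×I-2: VV|Vv
V/II-2 un ·: VV|Vv
V/II-3 un I-1×I-2: VV|Vv
V/III-1 un II-2×II-1: VV|Vv
⇒ V over [I-1,I-2,II-1,II-2,II-3,III-1]: 53 consistent
W/I-1 aff ·: ww
W/I-2 ? ·: WW|Ww
W/II-1 un I-1×I-2: Ww
W/II-2 un ·: WW|Ww
W/II-3 un I-1×I-2: Ww
W/III-1 un II-2×II-1: WW|Ww
⇒ W over [I-1,I-2,II-1,II-2,II-3,III-1]: 8 consistent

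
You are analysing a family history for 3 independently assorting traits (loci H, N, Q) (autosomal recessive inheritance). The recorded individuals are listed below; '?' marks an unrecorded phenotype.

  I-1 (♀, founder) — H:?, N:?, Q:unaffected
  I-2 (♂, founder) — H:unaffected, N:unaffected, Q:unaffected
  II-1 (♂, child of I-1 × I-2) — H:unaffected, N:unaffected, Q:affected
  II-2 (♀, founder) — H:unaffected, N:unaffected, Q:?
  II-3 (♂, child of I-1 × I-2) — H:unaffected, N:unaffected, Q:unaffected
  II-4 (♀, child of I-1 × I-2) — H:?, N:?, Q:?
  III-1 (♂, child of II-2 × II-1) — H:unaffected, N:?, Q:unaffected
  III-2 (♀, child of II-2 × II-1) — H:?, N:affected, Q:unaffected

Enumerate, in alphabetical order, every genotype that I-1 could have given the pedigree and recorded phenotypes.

I-1 ∈ {HH NN Qq, HH Nn Qq, HH nn Qq, Hh NN Qq, Hh Nn Qq, Hh nn Qq, hh NN Qq, hh Nn Qq, hh nn Qq}

H/I-1 ? ·: HH|Hh|hh
H/I-2 un ·: HH|Hh
H/II-1 un I-1×I-2: HH|Hh
H/II-2 un ·: HH|Hh
H/II-3 un I-1×I-2: HH|Hh
H/II-4 ? I-1×I-2: HH|Hh|hh
H/III-1 un II-2×II-1: HH|Hh
H/III-2 ? II-2×II-1: HH|Hh|hh
⇒ H over [I-1,I-2,II-1,II-2,II-3,II-4,III-1,III-2]: 245 consistent
N/I-1 ? ·: NN|Nn|nn
N/I-2 un ·: NN|Nn
N/II-1 un I-1×I-2: Nn
N/II-2 un ·: Nn
N/II-3 un I-1×I-2: NN|Nn
N/II-4 ? I-1×I-2: NN|Nn|nn
N/III-1 ? II-2×II-1: NN|Nn|nn
N/III-2 aff II-2×II-1: nn
⇒ N over [I-1,I-2,II-1,II-2,II-3,II-4,III-1,III-2]: 51 consistent
Q/I-1 un ·: Qq
Q/I-2 un ·: Qq
Q/II-1 aff I-1×I-2: qq
Q/II-2 ? ·: QQ|Qq
Q/II-3 un I-1×I-2: QQ|Qq
Q/II-4 ? I-1×I-2: QQ|Qq|qq
Q/III-1 un II-2×II-1: Qq
Q/III-2 un II-2×II-1: Qq
⇒ Q over [I-1,I-2,II-1,II-2,II-3,II-4,III-1,III-2]: 12 consistent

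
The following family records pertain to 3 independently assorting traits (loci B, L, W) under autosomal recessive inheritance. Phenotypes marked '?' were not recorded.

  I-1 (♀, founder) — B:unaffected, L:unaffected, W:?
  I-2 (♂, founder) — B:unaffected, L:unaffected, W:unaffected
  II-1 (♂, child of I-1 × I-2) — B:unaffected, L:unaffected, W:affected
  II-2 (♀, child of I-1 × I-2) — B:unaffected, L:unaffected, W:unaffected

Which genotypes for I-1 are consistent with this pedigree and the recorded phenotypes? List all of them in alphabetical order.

B/I-1 un ·: BB|Bb
B/I-2 un ·: BB|Bb
B/II-1 un I-1×I-2: BB|Bb
B/II-2 un I-1×I-2: BB|Bb
⇒ B over [I-1,I-2,II-1,II-2]: 13 consistent
L/I-1 un ·: LL|Ll
L/I-2 un ·: LL|Ll
L/II-1 un I-1×I-2: LL|Ll
L/II-2 un I-1×I-2: LL|Ll
⇒ L over [I-1,I-2,II-1,II-2]: 13 consistent
W/I-1 ? ·: Ww|ww
W/I-2 un ·: Ww
W/II-1 aff I-1×I-2: ww
W/II-2 un I-1×I-2: WW|Ww
⇒ W over [I-1,I-2,II-1,II-2]: 3 consistent

I-1 ∈ {BB LL Ww, BB LL ww, BB Ll Ww, BB Ll ww, Bb LL Ww, Bb LL ww, Bb Ll Ww, Bb Ll ww}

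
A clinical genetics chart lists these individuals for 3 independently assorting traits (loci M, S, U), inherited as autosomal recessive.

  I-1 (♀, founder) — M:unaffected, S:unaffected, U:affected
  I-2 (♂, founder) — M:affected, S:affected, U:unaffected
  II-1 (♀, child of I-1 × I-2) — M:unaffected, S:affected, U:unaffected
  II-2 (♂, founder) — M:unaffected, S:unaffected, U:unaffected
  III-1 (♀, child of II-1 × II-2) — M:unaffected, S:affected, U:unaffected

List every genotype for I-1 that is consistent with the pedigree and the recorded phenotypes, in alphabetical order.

M/I-1 un ·: MM|Mm
M/I-2 aff ·: mm
M/II-1 un I-1×I-2: Mm
M/II-2 un ·: MM|Mm
M/III-1 un II-1×II-2: MM|Mm
⇒ M over [I-1,I-2,II-1,II-2,III-1]: 8 consistent
S/I-1 un ·: Ss
S/I-2 aff ·: ss
S/II-1 aff I-1×I-2: ss
S/II-2 un ·: Ss
S/III-1 aff II-1×II-2: ss
⇒ S over [I-1,I-2,II-1,II-2,III-1]: 1 consistent
U/I-1 aff ·: uu
U/I-2 un ·: UU|Uu
U/II-1 un I-1×I-2: Uu
U/II-2 un ·: UU|Uu
U/III-1 un II-1×II-2: UU|Uu
⇒ U over [I-1,I-2,II-1,II-2,III-1]: 8 consistent

I-1 ∈ {MM Ss uu, Mm Ss uu}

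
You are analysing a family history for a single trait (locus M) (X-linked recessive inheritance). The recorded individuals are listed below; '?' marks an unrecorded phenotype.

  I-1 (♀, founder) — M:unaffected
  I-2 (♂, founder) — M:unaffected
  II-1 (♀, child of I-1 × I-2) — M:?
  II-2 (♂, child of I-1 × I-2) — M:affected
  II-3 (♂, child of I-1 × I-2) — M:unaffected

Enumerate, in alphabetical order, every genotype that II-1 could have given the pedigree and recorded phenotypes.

M/I-1 un ·: X^MX^m
M/I-2 un ·: X^MY
M/II-1 ? I-1×I-2: X^MX^M|X^MX^m
M/II-2 aff I-1×I-2: X^mY
M/II-3 un I-1×I-2: X^MY
⇒ M over [I-1,I-2,II-1,II-2,II-3]: 2 consistent

II-1 ∈ {X^MX^M, X^MX^m}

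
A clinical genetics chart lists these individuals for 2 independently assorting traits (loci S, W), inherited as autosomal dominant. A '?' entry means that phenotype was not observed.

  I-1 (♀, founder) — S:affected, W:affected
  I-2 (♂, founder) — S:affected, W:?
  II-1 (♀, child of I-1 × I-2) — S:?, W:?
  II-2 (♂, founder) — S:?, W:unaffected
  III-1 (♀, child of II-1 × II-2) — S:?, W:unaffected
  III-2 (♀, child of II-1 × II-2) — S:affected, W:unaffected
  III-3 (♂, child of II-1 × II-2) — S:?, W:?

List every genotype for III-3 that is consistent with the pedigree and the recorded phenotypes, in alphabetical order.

S/I-1 aff ·: Ss|SS
S/I-2 aff ·: Ss|SS
S/II-1 ? I-1×I-2: ss|Ss|SS
S/II-2 ? ·: ss|Ss|SS
S/III-1 ? II-1×II-2: ss|Ss|SS
S/III-2 aff II-1×II-2: Ss|SS
S/III-3 ? II-1×II-2: ss|Ss|SS
⇒ S over [I-1,I-2,II-1,II-2,III-1,III-2,III-3]: 135 consistent
W/I-1 aff ·: Ww|WW
W/I-2 ? ·: ww|Ww|WW
W/II-1 ? I-1×I-2: ww|Ww
W/II-2 un ·: ww
W/III-1 un II-1×II-2: ww
W/III-2 un II-1×II-2: ww
W/III-3 ? II-1×II-2: ww|Ww
⇒ W over [I-1,I-2,II-1,II-2,III-1,III-2,III-3]: 12 consistent

III-3 ∈ {SS Ww, SS ww, Ss Ww, Ss ww, ss Ww, ss ww}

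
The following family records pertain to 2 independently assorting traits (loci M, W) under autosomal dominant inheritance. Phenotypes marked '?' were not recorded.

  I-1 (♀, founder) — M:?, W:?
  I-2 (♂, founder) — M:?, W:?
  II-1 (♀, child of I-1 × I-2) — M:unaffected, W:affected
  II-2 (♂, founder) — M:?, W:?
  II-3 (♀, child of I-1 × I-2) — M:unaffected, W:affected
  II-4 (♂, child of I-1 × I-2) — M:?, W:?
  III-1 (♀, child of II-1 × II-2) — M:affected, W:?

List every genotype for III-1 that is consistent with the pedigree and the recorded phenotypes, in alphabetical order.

III-1 ∈ {Mm WW, Mm Ww, Mm ww}

M/I-1 ? ·: mm|Mm
M/I-2 ? ·: mm|Mm
M/II-1 un I-1×I-2: mm
M/II-2 ? ·: Mm|MM
M/II-3 un I-1×I-2: mm
M/II-4 ? I-1×I-2: mm|Mm|MM
M/III-1 aff II-1×II-2: Mm
⇒ M over [I-1,I-2,II-1,II-2,II-3,II-4,III-1]: 16 consistent
W/I-1 ? ·: ww|Ww|WW
W/I-2 ? ·: ww|Ww|WW
W/II-1 aff I-1×I-2: Ww|WW
W/II-2 ? ·: ww|Ww|WW
W/II-3 aff I-1×I-2: Ww|WW
W/II-4 ? I-1×I-2: ww|Ww|WW
W/III-1 ? II-1×II-2: ww|Ww|WW
⇒ W over [I-1,I-2,II-1,II-2,II-3,II-4,III-1]: 200 consistent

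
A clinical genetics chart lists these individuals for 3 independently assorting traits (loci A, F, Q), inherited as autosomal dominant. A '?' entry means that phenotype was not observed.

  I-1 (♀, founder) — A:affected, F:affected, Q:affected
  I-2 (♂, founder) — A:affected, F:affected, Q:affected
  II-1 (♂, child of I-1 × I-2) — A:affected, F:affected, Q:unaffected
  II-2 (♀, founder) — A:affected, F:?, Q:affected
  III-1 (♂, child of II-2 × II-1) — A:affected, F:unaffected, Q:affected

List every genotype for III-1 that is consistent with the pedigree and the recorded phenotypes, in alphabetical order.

A/I-1 aff ·: Aa|AA
A/I-2 aff ·: Aa|AA
A/II-1 aff I-1×I-2: Aa|AA
A/II-2 aff ·: Aa|AA
A/III-1 aff II-2×II-1: Aa|AA
⇒ A over [I-1,I-2,II-1,II-2,III-1]: 24 consistent
F/I-1 aff ·: Ff|FF
F/I-2 aff ·: Ff|FF
F/II-1 aff I-1×I-2: Ff
F/II-2 ? ·: ff|Ff
F/III-1 un II-2×II-1: ff
⇒ F over [I-1,I-2,II-1,II-2,III-1]: 6 consistent
Q/I-1 aff ·: Qq
Q/I-2 aff ·: Qq
Q/II-1 un I-1×I-2: qq
Q/II-2 aff ·: Qq|QQ
Q/III-1 aff II-2×II-1: Qq
⇒ Q over [I-1,I-2,II-1,II-2,III-1]: 2 consistent

III-1 ∈ {AA ff Qq, Aa ff Qq}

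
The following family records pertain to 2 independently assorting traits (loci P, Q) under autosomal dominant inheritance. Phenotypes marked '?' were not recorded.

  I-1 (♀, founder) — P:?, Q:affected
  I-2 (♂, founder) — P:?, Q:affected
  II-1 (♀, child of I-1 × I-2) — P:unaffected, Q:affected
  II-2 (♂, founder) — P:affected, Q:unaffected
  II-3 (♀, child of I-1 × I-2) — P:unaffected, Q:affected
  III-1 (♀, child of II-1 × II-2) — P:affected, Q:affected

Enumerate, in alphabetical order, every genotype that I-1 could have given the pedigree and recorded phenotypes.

I-1 ∈ {Pp QQ, Pp Qq, pp QQ, pp Qq}

P/I-1 ? ·: pp|Pp
P/I-2 ? ·: pp|Pp
P/II-1 un I-1×I-2: pp
P/II-2 aff ·: Pp|PP
P/II-3 un I-1×I-2: pp
P/III-1 aff II-1×II-2: Pp
⇒ P over [I-1,I-2,II-1,II-2,II-3,III-1]: 8 consistent
Q/I-1 aff ·: Qq|QQ
Q/I-2 aff ·: Qq|QQ
Q/II-1 aff I-1×I-2: Qq|QQ
Q/II-2 un ·: qq
Q/II-3 aff I-1×I-2: Qq|QQ
Q/III-1 aff II-1×II-2: Qq
⇒ Q over [I-1,I-2,II-1,II-2,II-3,III-1]: 13 consistent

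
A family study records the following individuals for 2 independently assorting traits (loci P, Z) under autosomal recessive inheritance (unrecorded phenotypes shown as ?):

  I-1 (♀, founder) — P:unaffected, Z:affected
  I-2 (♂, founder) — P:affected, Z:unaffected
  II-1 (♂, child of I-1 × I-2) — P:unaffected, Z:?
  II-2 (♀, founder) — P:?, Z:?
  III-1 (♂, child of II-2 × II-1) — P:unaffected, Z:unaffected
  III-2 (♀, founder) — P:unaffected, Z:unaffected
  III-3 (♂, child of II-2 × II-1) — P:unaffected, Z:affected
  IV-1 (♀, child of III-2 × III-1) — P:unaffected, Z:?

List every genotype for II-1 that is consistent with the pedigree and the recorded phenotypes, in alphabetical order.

P/I-1 un ·: PP|Pp
P/I-2 aff ·: pp
P/II-1 un I-1×I-2: Pp
P/II-2 ? ·: PP|Pp|pp
P/III-1 un II-2×II-1: PP|Pp
P/III-2 un ·: PP|Pp
P/III-3 un II-2×II-1: PP|Pp
P/IV-1 un III-2×III-1: PP|Pp
⇒ P over [I-1,I-2,II-1,II-2,III-1,III-2,III-3,IV-1]: 64 consistent
Z/I-1 aff ·: zz
Z/I-2 un ·: ZZ|Zz
Z/II-1 ? I-1×I-2: Zz|zz
Z/II-2 ? ·: Zz|zz
Z/III-1 un II-2×II-1: ZZ|Zz
Z/III-2 un ·: ZZ|Zz
Z/III-3 aff II-2×II-1: zz
Z/IV-1 ? III-2×III-1: ZZ|Zz|zz
⇒ Z over [I-1,I-2,II-1,II-2,III-1,III-2,III-3,IV-1]: 31 consistent

II-1 ∈ {Pp Zz, Pp zz}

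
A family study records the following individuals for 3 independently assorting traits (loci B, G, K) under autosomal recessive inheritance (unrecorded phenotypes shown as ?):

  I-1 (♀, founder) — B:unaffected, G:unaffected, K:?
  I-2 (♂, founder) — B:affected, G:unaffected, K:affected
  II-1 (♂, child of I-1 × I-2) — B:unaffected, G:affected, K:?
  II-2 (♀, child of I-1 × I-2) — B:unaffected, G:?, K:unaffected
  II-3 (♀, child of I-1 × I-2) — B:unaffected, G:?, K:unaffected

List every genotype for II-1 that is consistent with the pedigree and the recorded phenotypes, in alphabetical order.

II-1 ∈ {Bb gg Kk, Bb gg kk}

B/I-1 un ·: BB|Bb
B/I-2 aff ·: bb
B/II-1 un I-1×I-2: Bb
B/II-2 un I-1×I-2: Bb
B/II-3 un I-1×I-2: Bb
⇒ B over [I-1,I-2,II-1,II-2,II-3]: 2 consistent
G/I-1 un ·: Gg
G/I-2 un ·: Gg
G/II-1 aff I-1×I-2: gg
G/II-2 ? I-1×I-2: GG|Gg|gg
G/II-3 ? I-1×I-2: GG|Gg|gg
⇒ G over [I-1,I-2,II-1,II-2,II-3]: 9 consistent
K/I-1 ? ·: KK|Kk
K/I-2 aff ·: kk
K/II-1 ? I-1×I-2: Kk|kk
K/II-2 un I-1×I-2: Kk
K/II-3 un I-1×I-2: Kk
⇒ K over [I-1,I-2,II-1,II-2,II-3]: 3 consistent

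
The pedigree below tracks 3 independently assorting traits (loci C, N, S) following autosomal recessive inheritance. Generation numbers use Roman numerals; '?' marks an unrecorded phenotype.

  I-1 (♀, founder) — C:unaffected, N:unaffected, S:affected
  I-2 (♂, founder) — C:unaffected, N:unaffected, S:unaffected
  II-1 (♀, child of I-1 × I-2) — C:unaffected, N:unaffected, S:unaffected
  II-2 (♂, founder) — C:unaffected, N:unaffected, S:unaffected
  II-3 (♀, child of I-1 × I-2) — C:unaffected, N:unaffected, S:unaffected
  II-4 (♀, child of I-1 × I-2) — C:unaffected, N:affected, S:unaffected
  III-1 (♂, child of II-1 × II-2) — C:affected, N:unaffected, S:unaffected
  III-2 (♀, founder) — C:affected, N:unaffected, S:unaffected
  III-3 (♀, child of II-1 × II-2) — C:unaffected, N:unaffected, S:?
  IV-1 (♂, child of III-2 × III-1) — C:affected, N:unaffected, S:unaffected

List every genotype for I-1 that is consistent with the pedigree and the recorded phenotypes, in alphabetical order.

C/I-1 un ·: CC|Cc
C/I-2 un ·: CC|Cc
C/II-1 un I-1×I-2: Cc
C/II-2 un ·: Cc
C/II-3 un I-1×I-2: CC|Cc
C/II-4 un I-1×I-2: CC|Cc
C/III-1 aff II-1×II-2: cc
C/III-2 aff ·: cc
C/III-3 un II-1×II-2: CC|Cc
C/IV-1 aff III-2×III-1: cc
⇒ C over [I-1,I-2,II-1,II-2,II-3,II-4,III-1,III-2,III-3,IV-1]: 24 consistent
N/I-1 un ·: Nn
N/I-2 un ·: Nn
N/II-1 un I-1×I-2: NN|Nn
N/II-2 un ·: NN|Nn
N/II-3 un I-1×I-2: NN|Nn
N/II-4 aff I-1×I-2: nn
N/III-1 un II-1×II-2: NN|Nn
N/III-2 un ·: NN|Nn
N/III-3 un II-1×II-2: NN|Nn
N/IV-1 un III-2×III-1: NN|Nn
⇒ N over [I-1,I-2,II-1,II-2,II-3,II-4,III-1,III-2,III-3,IV-1]: 90 consistent
S/I-1 aff ·: ss
S/I-2 un ·: SS|Ss
S/II-1 un I-1×I-2: Ss
S/II-2 un ·: SS|Ss
S/II-3 un I-1×I-2: Ss
S/II-4 un I-1×I-2: Ss
S/III-1 un II-1×II-2: SS|Ss
S/III-2 un ·: SS|Ss
S/III-3 ? II-1×II-2: SS|Ss|ss
S/IV-1 un III-2×III-1: SS|Ss
⇒ S over [I-1,I-2,II-1,II-2,II-3,II-4,III-1,III-2,III-3,IV-1]: 70 consistent

I-1 ∈ {CC Nn ss, Cc Nn ss}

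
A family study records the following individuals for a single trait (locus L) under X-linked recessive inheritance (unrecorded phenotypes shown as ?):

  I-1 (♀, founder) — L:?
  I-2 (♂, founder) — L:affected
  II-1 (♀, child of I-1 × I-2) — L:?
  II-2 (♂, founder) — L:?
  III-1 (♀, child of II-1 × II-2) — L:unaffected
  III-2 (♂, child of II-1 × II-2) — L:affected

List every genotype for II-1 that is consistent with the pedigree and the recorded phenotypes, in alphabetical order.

II-1 ∈ {X^LX^l, X^lX^l}

L/I-1 ? ·: X^LX^L|X^LX^l|X^lX^l
L/I-2 aff ·: X^lY
L/II-1 ? I-1×I-2: X^LX^l|X^lX^l
L/II-2 ? ·: X^LY|X^lY
L/III-1 un II-1×II-2: X^LX^L|X^LX^l
L/III-2 aff II-1×II-2: X^lY
⇒ L over [I-1,I-2,II-1,II-2,III-1,III-2]: 8 consistent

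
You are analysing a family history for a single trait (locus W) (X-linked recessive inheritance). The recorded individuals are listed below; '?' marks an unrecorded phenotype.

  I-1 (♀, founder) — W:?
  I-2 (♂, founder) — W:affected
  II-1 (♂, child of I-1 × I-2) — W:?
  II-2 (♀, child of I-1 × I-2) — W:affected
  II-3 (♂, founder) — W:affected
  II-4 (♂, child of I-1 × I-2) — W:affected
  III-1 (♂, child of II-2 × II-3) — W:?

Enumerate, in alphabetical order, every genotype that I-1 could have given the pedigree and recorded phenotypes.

I-1 ∈ {X^WX^w, X^wX^w}

W/I-1 ? ·: X^WX^w|X^wX^w
W/I-2 aff ·: X^wY
W/II-1 ? I-1×I-2: X^WY|X^wY
W/II-2 aff I-1×I-2: X^wX^w
W/II-3 aff ·: X^wY
W/II-4 aff I-1×I-2: X^wY
W/III-1 ? II-2×II-3: X^wY
⇒ W over [I-1,I-2,II-1,II-2,II-3,II-4,III-1]: 3 consistent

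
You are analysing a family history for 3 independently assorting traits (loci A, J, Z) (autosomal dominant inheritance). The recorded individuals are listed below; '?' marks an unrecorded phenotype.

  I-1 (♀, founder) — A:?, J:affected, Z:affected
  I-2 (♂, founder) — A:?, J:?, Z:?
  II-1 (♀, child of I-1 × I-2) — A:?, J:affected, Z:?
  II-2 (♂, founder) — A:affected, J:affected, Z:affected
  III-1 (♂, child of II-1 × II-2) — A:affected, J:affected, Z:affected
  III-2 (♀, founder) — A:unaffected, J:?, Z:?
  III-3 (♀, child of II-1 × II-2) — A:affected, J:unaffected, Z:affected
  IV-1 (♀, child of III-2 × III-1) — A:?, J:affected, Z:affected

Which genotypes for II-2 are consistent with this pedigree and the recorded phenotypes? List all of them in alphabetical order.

II-2 ∈ {AA Jj ZZ, AA Jj Zz, Aa Jj ZZ, Aa Jj Zz}

A/I-1 ? ·: aa|Aa|AA
A/I-2 ? ·: aa|Aa|AA
A/II-1 ? I-1×I-2: aa|Aa|AA
A/II-2 aff ·: Aa|AA
A/III-1 aff II-1×II-2: Aa|AA
A/III-2 un ·: aa
A/III-3 aff II-1×II-2: Aa|AA
A/IV-1 ? III-2×III-1: aa|Aa
⇒ A over [I-1,I-2,II-1,II-2,III-1,III-2,III-3,IV-1]: 128 consistent
J/I-1 aff ·: Jj|JJ
J/I-2 ? ·: jj|Jj|JJ
J/II-1 aff I-1×I-2: Jj
J/II-2 aff ·: Jj
J/III-1 aff II-1×II-2: Jj|JJ
J/III-2 ? ·: jj|Jj|JJ
J/III-3 un II-1×II-2: jj
J/IV-1 aff III-2×III-1: Jj|JJ
⇒ J over [I-1,I-2,II-1,II-2,III-1,III-2,III-3,IV-1]: 45 consistent
Z/I-1 aff ·: Zz|ZZ
Z/I-2 ? ·: zz|Zz|ZZ
Z/II-1 ? I-1×I-2: zz|Zz|ZZ
Z/II-2 aff ·: Zz|ZZ
Z/III-1 aff II-1×II-2: Zz|ZZ
Z/III-2 ? ·: zz|Zz|ZZ
Z/III-3 aff II-1×II-2: Zz|ZZ
Z/IV-1 aff III-2×III-1: Zz|ZZ
⇒ Z over [I-1,I-2,II-1,II-2,III-1,III-2,III-3,IV-1]: 288 consistent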